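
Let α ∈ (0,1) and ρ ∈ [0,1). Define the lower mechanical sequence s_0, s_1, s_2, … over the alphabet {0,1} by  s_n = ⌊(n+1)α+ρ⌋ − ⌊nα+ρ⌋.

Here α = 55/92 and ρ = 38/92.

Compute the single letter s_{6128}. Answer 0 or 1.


1

(n+1)α + ρ = (6129·55 + 38) / 92 = 337133/92
nα + ρ     = (6128·55 + 38) / 92 = 337078/92
⌊337133/92⌋ = 3664,  ⌊337078/92⌋ = 3663
s_{6128} = 3664 − 3663 = 1


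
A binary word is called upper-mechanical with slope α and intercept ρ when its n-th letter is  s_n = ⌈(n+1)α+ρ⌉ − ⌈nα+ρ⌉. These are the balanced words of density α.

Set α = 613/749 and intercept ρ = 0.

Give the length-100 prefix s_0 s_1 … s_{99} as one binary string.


n=0: ⌈(1·613)/749⌉ − ⌈(0·613)/749⌉ = ⌈613/749⌉ − ⌈0/749⌉ = 1 − 0 = 1
n=1: ⌈(2·613)/749⌉ − ⌈(1·613)/749⌉ = ⌈1226/749⌉ − ⌈613/749⌉ = 2 − 1 = 1
n=2: ⌈(3·613)/749⌉ − ⌈(2·613)/749⌉ = ⌈1839/749⌉ − ⌈1226/749⌉ = 3 − 2 = 1
n=3: ⌈(4·613)/749⌉ − ⌈(3·613)/749⌉ = ⌈2452/749⌉ − ⌈1839/749⌉ = 4 − 3 = 1
n=4: ⌈(5·613)/749⌉ − ⌈(4·613)/749⌉ = ⌈3065/749⌉ − ⌈2452/749⌉ = 5 − 4 = 1
n=5: ⌈(6·613)/749⌉ − ⌈(5·613)/749⌉ = ⌈3678/749⌉ − ⌈3065/749⌉ = 5 − 5 = 0
n=6: ⌈(7·613)/749⌉ − ⌈(6·613)/749⌉ = ⌈4291/749⌉ − ⌈3678/749⌉ = 6 − 5 = 1
n=7: ⌈(8·613)/749⌉ − ⌈(7·613)/749⌉ = ⌈4904/749⌉ − ⌈4291/749⌉ = 7 − 6 = 1
n=8: ⌈(9·613)/749⌉ − ⌈(8·613)/749⌉ = ⌈5517/749⌉ − ⌈4904/749⌉ = 8 − 7 = 1
n=9: ⌈(10·613)/749⌉ − ⌈(9·613)/749⌉ = ⌈6130/749⌉ − ⌈5517/749⌉ = 9 − 8 = 1
n=10: ⌈(11·613)/749⌉ − ⌈(10·613)/749⌉ = ⌈6743/749⌉ − ⌈6130/749⌉ = 10 − 9 = 1
n=11: ⌈(12·613)/749⌉ − ⌈(11·613)/749⌉ = ⌈7356/749⌉ − ⌈6743/749⌉ = 10 − 10 = 0
n=12: ⌈(13·613)/749⌉ − ⌈(12·613)/749⌉ = ⌈7969/749⌉ − ⌈7356/749⌉ = 11 − 10 = 1
n=13: ⌈(14·613)/749⌉ − ⌈(13·613)/749⌉ = ⌈8582/749⌉ − ⌈7969/749⌉ = 12 − 11 = 1
n=14: ⌈(15·613)/749⌉ − ⌈(14·613)/749⌉ = ⌈9195/749⌉ − ⌈8582/749⌉ = 13 − 12 = 1
n=15: ⌈(16·613)/749⌉ − ⌈(15·613)/749⌉ = ⌈9808/749⌉ − ⌈9195/749⌉ = 14 − 13 = 1
n=16: ⌈(17·613)/749⌉ − ⌈(16·613)/749⌉ = ⌈10421/749⌉ − ⌈9808/749⌉ = 14 − 14 = 0
n=17: ⌈(18·613)/749⌉ − ⌈(17·613)/749⌉ = ⌈11034/749⌉ − ⌈10421/749⌉ = 15 − 14 = 1
n=18: ⌈(19·613)/749⌉ − ⌈(18·613)/749⌉ = ⌈11647/749⌉ − ⌈11034/749⌉ = 16 − 15 = 1
n=19: ⌈(20·613)/749⌉ − ⌈(19·613)/749⌉ = ⌈12260/749⌉ − ⌈11647/749⌉ = 17 − 16 = 1
n=20: ⌈(21·613)/749⌉ − ⌈(20·613)/749⌉ = ⌈12873/749⌉ − ⌈12260/749⌉ = 18 − 17 = 1
n=21: ⌈(22·613)/749⌉ − ⌈(21·613)/749⌉ = ⌈13486/749⌉ − ⌈12873/749⌉ = 19 − 18 = 1
n=22: ⌈(23·613)/749⌉ − ⌈(22·613)/749⌉ = ⌈14099/749⌉ − ⌈13486/749⌉ = 19 − 19 = 0
n=23: ⌈(24·613)/749⌉ − ⌈(23·613)/749⌉ = ⌈14712/749⌉ − ⌈14099/749⌉ = 20 − 19 = 1
n=24: ⌈(25·613)/749⌉ − ⌈(24·613)/749⌉ = ⌈15325/749⌉ − ⌈14712/749⌉ = 21 − 20 = 1
n=25: ⌈(26·613)/749⌉ − ⌈(25·613)/749⌉ = ⌈15938/749⌉ − ⌈15325/749⌉ = 22 − 21 = 1
n=26: ⌈(27·613)/749⌉ − ⌈(26·613)/749⌉ = ⌈16551/749⌉ − ⌈15938/749⌉ = 23 − 22 = 1
n=27: ⌈(28·613)/749⌉ − ⌈(27·613)/749⌉ = ⌈17164/749⌉ − ⌈16551/749⌉ = 23 − 23 = 0
n=28: ⌈(29·613)/749⌉ − ⌈(28·613)/749⌉ = ⌈17777/749⌉ − ⌈17164/749⌉ = 24 − 23 = 1
n=29: ⌈(30·613)/749⌉ − ⌈(29·613)/749⌉ = ⌈18390/749⌉ − ⌈17777/749⌉ = 25 − 24 = 1
n=30: ⌈(31·613)/749⌉ − ⌈(30·613)/749⌉ = ⌈19003/749⌉ − ⌈18390/749⌉ = 26 − 25 = 1
n=31: ⌈(32·613)/749⌉ − ⌈(31·613)/749⌉ = ⌈19616/749⌉ − ⌈19003/749⌉ = 27 − 26 = 1
n=32: ⌈(33·613)/749⌉ − ⌈(32·613)/749⌉ = ⌈20229/749⌉ − ⌈19616/749⌉ = 28 − 27 = 1
n=33: ⌈(34·613)/749⌉ − ⌈(33·613)/749⌉ = ⌈20842/749⌉ − ⌈20229/749⌉ = 28 − 28 = 0
n=34: ⌈(35·613)/749⌉ − ⌈(34·613)/749⌉ = ⌈21455/749⌉ − ⌈20842/749⌉ = 29 − 28 = 1
n=35: ⌈(36·613)/749⌉ − ⌈(35·613)/749⌉ = ⌈22068/749⌉ − ⌈21455/749⌉ = 30 − 29 = 1
n=36: ⌈(37·613)/749⌉ − ⌈(36·613)/749⌉ = ⌈22681/749⌉ − ⌈22068/749⌉ = 31 − 30 = 1
n=37: ⌈(38·613)/749⌉ − ⌈(37·613)/749⌉ = ⌈23294/749⌉ − ⌈22681/749⌉ = 32 − 31 = 1
n=38: ⌈(39·613)/749⌉ − ⌈(38·613)/749⌉ = ⌈23907/749⌉ − ⌈23294/749⌉ = 32 − 32 = 0
n=39: ⌈(40·613)/749⌉ − ⌈(39·613)/749⌉ = ⌈24520/749⌉ − ⌈23907/749⌉ = 33 − 32 = 1
n=40: ⌈(41·613)/749⌉ − ⌈(40·613)/749⌉ = ⌈25133/749⌉ − ⌈24520/749⌉ = 34 − 33 = 1
n=41: ⌈(42·613)/749⌉ − ⌈(41·613)/749⌉ = ⌈25746/749⌉ − ⌈25133/749⌉ = 35 − 34 = 1
n=42: ⌈(43·613)/749⌉ − ⌈(42·613)/749⌉ = ⌈26359/749⌉ − ⌈25746/749⌉ = 36 − 35 = 1
n=43: ⌈(44·613)/749⌉ − ⌈(43·613)/749⌉ = ⌈26972/749⌉ − ⌈26359/749⌉ = 37 − 36 = 1
n=44: ⌈(45·613)/749⌉ − ⌈(44·613)/749⌉ = ⌈27585/749⌉ − ⌈26972/749⌉ = 37 − 37 = 0
n=45: ⌈(46·613)/749⌉ − ⌈(45·613)/749⌉ = ⌈28198/749⌉ − ⌈27585/749⌉ = 38 − 37 = 1
n=46: ⌈(47·613)/749⌉ − ⌈(46·613)/749⌉ = ⌈28811/749⌉ − ⌈28198/749⌉ = 39 − 38 = 1
n=47: ⌈(48·613)/749⌉ − ⌈(47·613)/749⌉ = ⌈29424/749⌉ − ⌈28811/749⌉ = 40 − 39 = 1
n=48: ⌈(49·613)/749⌉ − ⌈(48·613)/749⌉ = ⌈30037/749⌉ − ⌈29424/749⌉ = 41 − 40 = 1
n=49: ⌈(50·613)/749⌉ − ⌈(49·613)/749⌉ = ⌈30650/749⌉ − ⌈30037/749⌉ = 41 − 41 = 0
n=50: ⌈(51·613)/749⌉ − ⌈(50·613)/749⌉ = ⌈31263/749⌉ − ⌈30650/749⌉ = 42 − 41 = 1
n=51: ⌈(52·613)/749⌉ − ⌈(51·613)/749⌉ = ⌈31876/749⌉ − ⌈31263/749⌉ = 43 − 42 = 1
n=52: ⌈(53·613)/749⌉ − ⌈(52·613)/749⌉ = ⌈32489/749⌉ − ⌈31876/749⌉ = 44 − 43 = 1
n=53: ⌈(54·613)/749⌉ − ⌈(53·613)/749⌉ = ⌈33102/749⌉ − ⌈32489/749⌉ = 45 − 44 = 1
n=54: ⌈(55·613)/749⌉ − ⌈(54·613)/749⌉ = ⌈33715/749⌉ − ⌈33102/749⌉ = 46 − 45 = 1
n=55: ⌈(56·613)/749⌉ − ⌈(55·613)/749⌉ = ⌈34328/749⌉ − ⌈33715/749⌉ = 46 − 46 = 0
n=56: ⌈(57·613)/749⌉ − ⌈(56·613)/749⌉ = ⌈34941/749⌉ − ⌈34328/749⌉ = 47 − 46 = 1
n=57: ⌈(58·613)/749⌉ − ⌈(57·613)/749⌉ = ⌈35554/749⌉ − ⌈34941/749⌉ = 48 − 47 = 1
n=58: ⌈(59·613)/749⌉ − ⌈(58·613)/749⌉ = ⌈36167/749⌉ − ⌈35554/749⌉ = 49 − 48 = 1
n=59: ⌈(60·613)/749⌉ − ⌈(59·613)/749⌉ = ⌈36780/749⌉ − ⌈36167/749⌉ = 50 − 49 = 1
n=60: ⌈(61·613)/749⌉ − ⌈(60·613)/749⌉ = ⌈37393/749⌉ − ⌈36780/749⌉ = 50 − 50 = 0
n=61: ⌈(62·613)/749⌉ − ⌈(61·613)/749⌉ = ⌈38006/749⌉ − ⌈37393/749⌉ = 51 − 50 = 1
n=62: ⌈(63·613)/749⌉ − ⌈(62·613)/749⌉ = ⌈38619/749⌉ − ⌈38006/749⌉ = 52 − 51 = 1
n=63: ⌈(64·613)/749⌉ − ⌈(63·613)/749⌉ = ⌈39232/749⌉ − ⌈38619/749⌉ = 53 − 52 = 1
n=64: ⌈(65·613)/749⌉ − ⌈(64·613)/749⌉ = ⌈39845/749⌉ − ⌈39232/749⌉ = 54 − 53 = 1
n=65: ⌈(66·613)/749⌉ − ⌈(65·613)/749⌉ = ⌈40458/749⌉ − ⌈39845/749⌉ = 55 − 54 = 1
n=66: ⌈(67·613)/749⌉ − ⌈(66·613)/749⌉ = ⌈41071/749⌉ − ⌈40458/749⌉ = 55 − 55 = 0
n=67: ⌈(68·613)/749⌉ − ⌈(67·613)/749⌉ = ⌈41684/749⌉ − ⌈41071/749⌉ = 56 − 55 = 1
n=68: ⌈(69·613)/749⌉ − ⌈(68·613)/749⌉ = ⌈42297/749⌉ − ⌈41684/749⌉ = 57 − 56 = 1
n=69: ⌈(70·613)/749⌉ − ⌈(69·613)/749⌉ = ⌈42910/749⌉ − ⌈42297/749⌉ = 58 − 57 = 1
n=70: ⌈(71·613)/749⌉ − ⌈(70·613)/749⌉ = ⌈43523/749⌉ − ⌈42910/749⌉ = 59 − 58 = 1
n=71: ⌈(72·613)/749⌉ − ⌈(71·613)/749⌉ = ⌈44136/749⌉ − ⌈43523/749⌉ = 59 − 59 = 0
n=72: ⌈(73·613)/749⌉ − ⌈(72·613)/749⌉ = ⌈44749/749⌉ − ⌈44136/749⌉ = 60 − 59 = 1
n=73: ⌈(74·613)/749⌉ − ⌈(73·613)/749⌉ = ⌈45362/749⌉ − ⌈44749/749⌉ = 61 − 60 = 1
n=74: ⌈(75·613)/749⌉ − ⌈(74·613)/749⌉ = ⌈45975/749⌉ − ⌈45362/749⌉ = 62 − 61 = 1
n=75: ⌈(76·613)/749⌉ − ⌈(75·613)/749⌉ = ⌈46588/749⌉ − ⌈45975/749⌉ = 63 − 62 = 1
n=76: ⌈(77·613)/749⌉ − ⌈(76·613)/749⌉ = ⌈47201/749⌉ − ⌈46588/749⌉ = 64 − 63 = 1
n=77: ⌈(78·613)/749⌉ − ⌈(77·613)/749⌉ = ⌈47814/749⌉ − ⌈47201/749⌉ = 64 − 64 = 0
n=78: ⌈(79·613)/749⌉ − ⌈(78·613)/749⌉ = ⌈48427/749⌉ − ⌈47814/749⌉ = 65 − 64 = 1
n=79: ⌈(80·613)/749⌉ − ⌈(79·613)/749⌉ = ⌈49040/749⌉ − ⌈48427/749⌉ = 66 − 65 = 1
n=80: ⌈(81·613)/749⌉ − ⌈(80·613)/749⌉ = ⌈49653/749⌉ − ⌈49040/749⌉ = 67 − 66 = 1
n=81: ⌈(82·613)/749⌉ − ⌈(81·613)/749⌉ = ⌈50266/749⌉ − ⌈49653/749⌉ = 68 − 67 = 1
n=82: ⌈(83·613)/749⌉ − ⌈(82·613)/749⌉ = ⌈50879/749⌉ − ⌈50266/749⌉ = 68 − 68 = 0
n=83: ⌈(84·613)/749⌉ − ⌈(83·613)/749⌉ = ⌈51492/749⌉ − ⌈50879/749⌉ = 69 − 68 = 1
n=84: ⌈(85·613)/749⌉ − ⌈(84·613)/749⌉ = ⌈52105/749⌉ − ⌈51492/749⌉ = 70 − 69 = 1
n=85: ⌈(86·613)/749⌉ − ⌈(85·613)/749⌉ = ⌈52718/749⌉ − ⌈52105/749⌉ = 71 − 70 = 1
n=86: ⌈(87·613)/749⌉ − ⌈(86·613)/749⌉ = ⌈53331/749⌉ − ⌈52718/749⌉ = 72 − 71 = 1
n=87: ⌈(88·613)/749⌉ − ⌈(87·613)/749⌉ = ⌈53944/749⌉ − ⌈53331/749⌉ = 73 − 72 = 1
n=88: ⌈(89·613)/749⌉ − ⌈(88·613)/749⌉ = ⌈54557/749⌉ − ⌈53944/749⌉ = 73 − 73 = 0
n=89: ⌈(90·613)/749⌉ − ⌈(89·613)/749⌉ = ⌈55170/749⌉ − ⌈54557/749⌉ = 74 − 73 = 1
n=90: ⌈(91·613)/749⌉ − ⌈(90·613)/749⌉ = ⌈55783/749⌉ − ⌈55170/749⌉ = 75 − 74 = 1
n=91: ⌈(92·613)/749⌉ − ⌈(91·613)/749⌉ = ⌈56396/749⌉ − ⌈55783/749⌉ = 76 − 75 = 1
n=92: ⌈(93·613)/749⌉ − ⌈(92·613)/749⌉ = ⌈57009/749⌉ − ⌈56396/749⌉ = 77 − 76 = 1
n=93: ⌈(94·613)/749⌉ − ⌈(93·613)/749⌉ = ⌈57622/749⌉ − ⌈57009/749⌉ = 77 − 77 = 0
n=94: ⌈(95·613)/749⌉ − ⌈(94·613)/749⌉ = ⌈58235/749⌉ − ⌈57622/749⌉ = 78 − 77 = 1
n=95: ⌈(96·613)/749⌉ − ⌈(95·613)/749⌉ = ⌈58848/749⌉ − ⌈58235/749⌉ = 79 − 78 = 1
n=96: ⌈(97·613)/749⌉ − ⌈(96·613)/749⌉ = ⌈59461/749⌉ − ⌈58848/749⌉ = 80 − 79 = 1
n=97: ⌈(98·613)/749⌉ − ⌈(97·613)/749⌉ = ⌈60074/749⌉ − ⌈59461/749⌉ = 81 − 80 = 1
n=98: ⌈(99·613)/749⌉ − ⌈(98·613)/749⌉ = ⌈60687/749⌉ − ⌈60074/749⌉ = 82 − 81 = 1
n=99: ⌈(100·613)/749⌉ − ⌈(99·613)/749⌉ = ⌈61300/749⌉ − ⌈60687/749⌉ = 82 − 82 = 0

1111101111101111011111011110111110111101111101111011111011110111110111101111101111011111011110111110


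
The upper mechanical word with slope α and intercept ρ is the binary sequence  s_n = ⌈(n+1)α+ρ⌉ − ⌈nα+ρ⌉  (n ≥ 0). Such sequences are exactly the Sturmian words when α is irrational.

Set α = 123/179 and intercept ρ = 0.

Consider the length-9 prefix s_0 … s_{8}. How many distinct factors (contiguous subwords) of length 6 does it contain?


t_n = ⌈(n·123)/179⌉ for n = 0 … 9:
  n=0…9: ⌈0/179⌉=0 ⌈123/179⌉=1 ⌈246/179⌉=2 ⌈369/179⌉=3 ⌈492/179⌉=3 ⌈615/179⌉=4 ⌈738/179⌉=5 ⌈861/179⌉=5 ⌈984/179⌉=6 ⌈1107/179⌉=7
s_n = t_(n+1) − t_n for n = 0 … 8 gives
prefix = 111011011
slide a length-6 window over [0..5] … [3..8] (4 windows); first occurrence of each distinct factor:
  [  0..  5] 111011
  [  1..  6] 110110
  [  2..  7] 101101
  [  3..  8] 011011
distinct factors: {011011, 101101, 110110, 111011}
count = 4  (Sturmian bound for length 6 is 7)

4


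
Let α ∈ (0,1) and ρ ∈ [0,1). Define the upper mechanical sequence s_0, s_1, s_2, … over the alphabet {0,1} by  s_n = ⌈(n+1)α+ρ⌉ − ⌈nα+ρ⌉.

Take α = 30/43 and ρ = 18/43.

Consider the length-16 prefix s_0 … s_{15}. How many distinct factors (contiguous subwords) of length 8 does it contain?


9

t_n = ⌈(n·30+18)/43⌉ for n = 0 … 16:
  n=0…9: ⌈18/43⌉=1 ⌈48/43⌉=2 ⌈78/43⌉=2 ⌈108/43⌉=3 ⌈138/43⌉=4 ⌈168/43⌉=4 ⌈198/43⌉=5 ⌈228/43⌉=6 ⌈258/43⌉=6 ⌈288/43⌉=7
  n=10…16: ⌈318/43⌉=8 ⌈348/43⌉=9 ⌈378/43⌉=9 ⌈408/43⌉=10 ⌈438/43⌉=11 ⌈468/43⌉=11 ⌈498/43⌉=12
s_n = t_(n+1) − t_n for n = 0 … 15 gives
prefix = 1011011011101101
slide a length-8 window over [0..7] … [8..15] (9 windows); first occurrence of each distinct factor:
  [  0..  7] 10110110
  [  1..  8] 01101101
  [  2..  9] 11011011
  [  3.. 10] 10110111
  [  4.. 11] 01101110
  [  5.. 12] 11011101
  [  6.. 13] 10111011
  [  7.. 14] 01110110
  [  8.. 15] 11101101
distinct factors: {01101101, 01101110, 01110110, 10110110, 10110111, 10111011, 11011011, 11011101, 11101101}
count = 9  (Sturmian bound for length 8 is 9)


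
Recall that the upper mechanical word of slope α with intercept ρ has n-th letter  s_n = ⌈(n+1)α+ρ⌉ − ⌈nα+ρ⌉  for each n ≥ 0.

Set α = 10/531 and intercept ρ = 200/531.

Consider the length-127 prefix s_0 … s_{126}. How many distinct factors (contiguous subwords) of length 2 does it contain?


3

t_n = ⌈(n·10+200)/531⌉ for n = 0 … 127:
  n=0…9: ⌈200/531⌉=1 ⌈210/531⌉=1 ⌈220/531⌉=1 ⌈230/531⌉=1 ⌈240/531⌉=1 ⌈250/531⌉=1 ⌈260/531⌉=1 ⌈270/531⌉=1 ⌈280/531⌉=1 ⌈290/531⌉=1
  n=10…19: ⌈300/531⌉=1 ⌈310/531⌉=1 ⌈320/531⌉=1 ⌈330/531⌉=1 ⌈340/531⌉=1 ⌈350/531⌉=1 ⌈360/531⌉=1 ⌈370/531⌉=1 ⌈380/531⌉=1 ⌈390/531⌉=1
  n=20…29: ⌈400/531⌉=1 ⌈410/531⌉=1 ⌈420/531⌉=1 ⌈430/531⌉=1 ⌈440/531⌉=1 ⌈450/531⌉=1 ⌈460/531⌉=1 ⌈470/531⌉=1 ⌈480/531⌉=1 ⌈490/531⌉=1
  n=30…39: ⌈500/531⌉=1 ⌈510/531⌉=1 ⌈520/531⌉=1 ⌈530/531⌉=1 ⌈540/531⌉=2 ⌈550/531⌉=2 ⌈560/531⌉=2 ⌈570/531⌉=2 ⌈580/531⌉=2 ⌈590/531⌉=2
  n=40…49: ⌈600/531⌉=2 ⌈610/531⌉=2 ⌈620/531⌉=2 ⌈630/531⌉=2 ⌈640/531⌉=2 ⌈650/531⌉=2 ⌈660/531⌉=2 ⌈670/531⌉=2 ⌈680/531⌉=2 ⌈690/531⌉=2
  n=50…59: ⌈700/531⌉=2 ⌈710/531⌉=2 ⌈720/531⌉=2 ⌈730/531⌉=2 ⌈740/531⌉=2 ⌈750/531⌉=2 ⌈760/531⌉=2 ⌈770/531⌉=2 ⌈780/531⌉=2 ⌈790/531⌉=2
  n=60…69: ⌈800/531⌉=2 ⌈810/531⌉=2 ⌈820/531⌉=2 ⌈830/531⌉=2 ⌈840/531⌉=2 ⌈850/531⌉=2 ⌈860/531⌉=2 ⌈870/531⌉=2 ⌈880/531⌉=2 ⌈890/531⌉=2
  n=70…79: ⌈900/531⌉=2 ⌈910/531⌉=2 ⌈920/531⌉=2 ⌈930/531⌉=2 ⌈940/531⌉=2 ⌈950/531⌉=2 ⌈960/531⌉=2 ⌈970/531⌉=2 ⌈980/531⌉=2 ⌈990/531⌉=2
  n=80…89: ⌈1000/531⌉=2 ⌈1010/531⌉=2 ⌈1020/531⌉=2 ⌈1030/531⌉=2 ⌈1040/531⌉=2 ⌈1050/531⌉=2 ⌈1060/531⌉=2 ⌈1070/531⌉=3 ⌈1080/531⌉=3 ⌈1090/531⌉=3
  n=90…99: ⌈1100/531⌉=3 ⌈1110/531⌉=3 ⌈1120/531⌉=3 ⌈1130/531⌉=3 ⌈1140/531⌉=3 ⌈1150/531⌉=3 ⌈1160/531⌉=3 ⌈1170/531⌉=3 ⌈1180/531⌉=3 ⌈1190/531⌉=3
  n=100…109: ⌈1200/531⌉=3 ⌈1210/531⌉=3 ⌈1220/531⌉=3 ⌈1230/531⌉=3 ⌈1240/531⌉=3 ⌈1250/531⌉=3 ⌈1260/531⌉=3 ⌈1270/531⌉=3 ⌈1280/531⌉=3 ⌈1290/531⌉=3
  n=110…119: ⌈1300/531⌉=3 ⌈1310/531⌉=3 ⌈1320/531⌉=3 ⌈1330/531⌉=3 ⌈1340/531⌉=3 ⌈1350/531⌉=3 ⌈1360/531⌉=3 ⌈1370/531⌉=3 ⌈1380/531⌉=3 ⌈1390/531⌉=3
  n=120…127: ⌈1400/531⌉=3 ⌈1410/531⌉=3 ⌈1420/531⌉=3 ⌈1430/531⌉=3 ⌈1440/531⌉=3 ⌈1450/531⌉=3 ⌈1460/531⌉=3 ⌈1470/531⌉=3
s_n = t_(n+1) − t_n for n = 0 … 126 gives
prefix = 0000000000000000000000000000000001000000000000000000000000000000000000000000000000000010000000000000000000000000000000000000000
slide a length-2 window over [0..1] … [125..126] (126 windows); first occurrence of each distinct factor:
  [  0..  1] 00
  [ 32.. 33] 01
  [ 33.. 34] 10
  (the other 123 windows repeat one of these)
distinct factors: {00, 01, 10}
count = 3  (Sturmian bound for length 2 is 3)


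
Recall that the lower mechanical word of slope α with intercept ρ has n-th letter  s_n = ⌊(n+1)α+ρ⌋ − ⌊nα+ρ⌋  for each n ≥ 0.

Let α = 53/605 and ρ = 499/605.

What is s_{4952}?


(n+1)α + ρ = (4953·53 + 499) / 605 = 263008/605
nα + ρ     = (4952·53 + 499) / 605 = 262955/605
⌊263008/605⌋ = 434,  ⌊262955/605⌋ = 434
s_{4952} = 434 − 434 = 0

0


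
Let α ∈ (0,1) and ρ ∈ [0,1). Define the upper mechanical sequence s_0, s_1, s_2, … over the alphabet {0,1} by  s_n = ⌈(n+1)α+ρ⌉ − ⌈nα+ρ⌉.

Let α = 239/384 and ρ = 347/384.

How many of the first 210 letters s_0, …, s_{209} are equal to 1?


#1s = Σ_{n=0}^{209} s_n = Σ_{n=0}^{209} (⌈(n+1)α+ρ⌉ − ⌈nα+ρ⌉)
the sum telescopes: every ⌈nα+ρ⌉ with 0 < n < 210 appears once with + and once with −, leaving ⌈210α+ρ⌉ − ⌈0·α+ρ⌉
210α + ρ = (210·239 + 347) / 384 = 50537/384
ρ = 347/384
⌈50537/384⌉ = 132,  ⌈347/384⌉ = 1
#1s = 132 − 1 = 131

131


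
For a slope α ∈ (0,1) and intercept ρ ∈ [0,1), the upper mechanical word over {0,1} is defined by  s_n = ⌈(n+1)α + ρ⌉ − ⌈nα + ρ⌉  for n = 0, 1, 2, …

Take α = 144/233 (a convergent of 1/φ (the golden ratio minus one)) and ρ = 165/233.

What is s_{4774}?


(n+1)α + ρ = (4775·144 + 165) / 233 = 687765/233
nα + ρ     = (4774·144 + 165) / 233 = 687621/233
⌈687765/233⌉ = 2952,  ⌈687621/233⌉ = 2952
s_{4774} = 2952 − 2952 = 0

0


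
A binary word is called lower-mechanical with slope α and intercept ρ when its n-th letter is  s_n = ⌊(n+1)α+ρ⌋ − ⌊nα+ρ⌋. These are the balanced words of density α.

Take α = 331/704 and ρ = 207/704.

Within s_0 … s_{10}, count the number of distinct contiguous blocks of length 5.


4

t_n = ⌊(n·331+207)/704⌋ for n = 0 … 11:
  n=0…9: ⌊207/704⌋=0 ⌊538/704⌋=0 ⌊869/704⌋=1 ⌊1200/704⌋=1 ⌊1531/704⌋=2 ⌊1862/704⌋=2 ⌊2193/704⌋=3 ⌊2524/704⌋=3 ⌊2855/704⌋=4 ⌊3186/704⌋=4
  n=10…11: ⌊3517/704⌋=4 ⌊3848/704⌋=5
s_n = t_(n+1) − t_n for n = 0 … 10 gives
prefix = 01010101001
slide a length-5 window over [0..4] … [6..10] (7 windows); first occurrence of each distinct factor:
  [  0..  4] 01010
  [  1..  5] 10101
  [  5..  9] 10100
  [  6.. 10] 01001
  (the other 3 windows repeat one of these)
distinct factors: {01001, 01010, 10100, 10101}
count = 4  (Sturmian bound for length 5 is 6)


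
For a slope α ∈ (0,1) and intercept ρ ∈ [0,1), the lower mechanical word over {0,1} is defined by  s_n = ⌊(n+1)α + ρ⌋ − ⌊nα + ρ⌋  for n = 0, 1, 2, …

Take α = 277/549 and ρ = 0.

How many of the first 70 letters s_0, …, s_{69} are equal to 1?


35

#1s = Σ_{n=0}^{69} s_n = Σ_{n=0}^{69} (⌊(n+1)α+ρ⌋ − ⌊nα+ρ⌋)
the sum telescopes: every ⌊nα+ρ⌋ with 0 < n < 70 appears once with + and once with −, leaving ⌊70α+ρ⌋ − ⌊0·α+ρ⌋
70α + ρ = (70·277) / 549 = 19390/549
ρ = 0/549
⌊19390/549⌋ = 35,  ⌊0/549⌋ = 0
#1s = 35 − 0 = 35


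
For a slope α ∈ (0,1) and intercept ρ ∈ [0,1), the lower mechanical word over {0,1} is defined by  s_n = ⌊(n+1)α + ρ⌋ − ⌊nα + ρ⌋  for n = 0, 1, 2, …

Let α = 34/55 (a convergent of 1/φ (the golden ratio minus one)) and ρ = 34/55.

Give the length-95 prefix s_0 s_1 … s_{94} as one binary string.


10110101101101011010110110101101101011010110110101101101011010110110101101011011010110110101101

n=0: ⌊(1·34+34)/55⌋ − ⌊(0·34+34)/55⌋ = ⌊68/55⌋ − ⌊34/55⌋ = 1 − 0 = 1
n=1: ⌊(2·34+34)/55⌋ − ⌊(1·34+34)/55⌋ = ⌊102/55⌋ − ⌊68/55⌋ = 1 − 1 = 0
n=2: ⌊(3·34+34)/55⌋ − ⌊(2·34+34)/55⌋ = ⌊136/55⌋ − ⌊102/55⌋ = 2 − 1 = 1
n=3: ⌊(4·34+34)/55⌋ − ⌊(3·34+34)/55⌋ = ⌊170/55⌋ − ⌊136/55⌋ = 3 − 2 = 1
n=4: ⌊(5·34+34)/55⌋ − ⌊(4·34+34)/55⌋ = ⌊204/55⌋ − ⌊170/55⌋ = 3 − 3 = 0
n=5: ⌊(6·34+34)/55⌋ − ⌊(5·34+34)/55⌋ = ⌊238/55⌋ − ⌊204/55⌋ = 4 − 3 = 1
n=6: ⌊(7·34+34)/55⌋ − ⌊(6·34+34)/55⌋ = ⌊272/55⌋ − ⌊238/55⌋ = 4 − 4 = 0
n=7: ⌊(8·34+34)/55⌋ − ⌊(7·34+34)/55⌋ = ⌊306/55⌋ − ⌊272/55⌋ = 5 − 4 = 1
n=8: ⌊(9·34+34)/55⌋ − ⌊(8·34+34)/55⌋ = ⌊340/55⌋ − ⌊306/55⌋ = 6 − 5 = 1
n=9: ⌊(10·34+34)/55⌋ − ⌊(9·34+34)/55⌋ = ⌊374/55⌋ − ⌊340/55⌋ = 6 − 6 = 0
n=10: ⌊(11·34+34)/55⌋ − ⌊(10·34+34)/55⌋ = ⌊408/55⌋ − ⌊374/55⌋ = 7 − 6 = 1
n=11: ⌊(12·34+34)/55⌋ − ⌊(11·34+34)/55⌋ = ⌊442/55⌋ − ⌊408/55⌋ = 8 − 7 = 1
n=12: ⌊(13·34+34)/55⌋ − ⌊(12·34+34)/55⌋ = ⌊476/55⌋ − ⌊442/55⌋ = 8 − 8 = 0
n=13: ⌊(14·34+34)/55⌋ − ⌊(13·34+34)/55⌋ = ⌊510/55⌋ − ⌊476/55⌋ = 9 − 8 = 1
n=14: ⌊(15·34+34)/55⌋ − ⌊(14·34+34)/55⌋ = ⌊544/55⌋ − ⌊510/55⌋ = 9 − 9 = 0
n=15: ⌊(16·34+34)/55⌋ − ⌊(15·34+34)/55⌋ = ⌊578/55⌋ − ⌊544/55⌋ = 10 − 9 = 1
n=16: ⌊(17·34+34)/55⌋ − ⌊(16·34+34)/55⌋ = ⌊612/55⌋ − ⌊578/55⌋ = 11 − 10 = 1
n=17: ⌊(18·34+34)/55⌋ − ⌊(17·34+34)/55⌋ = ⌊646/55⌋ − ⌊612/55⌋ = 11 − 11 = 0
n=18: ⌊(19·34+34)/55⌋ − ⌊(18·34+34)/55⌋ = ⌊680/55⌋ − ⌊646/55⌋ = 12 − 11 = 1
n=19: ⌊(20·34+34)/55⌋ − ⌊(19·34+34)/55⌋ = ⌊714/55⌋ − ⌊680/55⌋ = 12 − 12 = 0
n=20: ⌊(21·34+34)/55⌋ − ⌊(20·34+34)/55⌋ = ⌊748/55⌋ − ⌊714/55⌋ = 13 − 12 = 1
n=21: ⌊(22·34+34)/55⌋ − ⌊(21·34+34)/55⌋ = ⌊782/55⌋ − ⌊748/55⌋ = 14 − 13 = 1
n=22: ⌊(23·34+34)/55⌋ − ⌊(22·34+34)/55⌋ = ⌊816/55⌋ − ⌊782/55⌋ = 14 − 14 = 0
n=23: ⌊(24·34+34)/55⌋ − ⌊(23·34+34)/55⌋ = ⌊850/55⌋ − ⌊816/55⌋ = 15 − 14 = 1
n=24: ⌊(25·34+34)/55⌋ − ⌊(24·34+34)/55⌋ = ⌊884/55⌋ − ⌊850/55⌋ = 16 − 15 = 1
n=25: ⌊(26·34+34)/55⌋ − ⌊(25·34+34)/55⌋ = ⌊918/55⌋ − ⌊884/55⌋ = 16 − 16 = 0
n=26: ⌊(27·34+34)/55⌋ − ⌊(26·34+34)/55⌋ = ⌊952/55⌋ − ⌊918/55⌋ = 17 − 16 = 1
n=27: ⌊(28·34+34)/55⌋ − ⌊(27·34+34)/55⌋ = ⌊986/55⌋ − ⌊952/55⌋ = 17 − 17 = 0
n=28: ⌊(29·34+34)/55⌋ − ⌊(28·34+34)/55⌋ = ⌊1020/55⌋ − ⌊986/55⌋ = 18 − 17 = 1
n=29: ⌊(30·34+34)/55⌋ − ⌊(29·34+34)/55⌋ = ⌊1054/55⌋ − ⌊1020/55⌋ = 19 − 18 = 1
n=30: ⌊(31·34+34)/55⌋ − ⌊(30·34+34)/55⌋ = ⌊1088/55⌋ − ⌊1054/55⌋ = 19 − 19 = 0
n=31: ⌊(32·34+34)/55⌋ − ⌊(31·34+34)/55⌋ = ⌊1122/55⌋ − ⌊1088/55⌋ = 20 − 19 = 1
n=32: ⌊(33·34+34)/55⌋ − ⌊(32·34+34)/55⌋ = ⌊1156/55⌋ − ⌊1122/55⌋ = 21 − 20 = 1
n=33: ⌊(34·34+34)/55⌋ − ⌊(33·34+34)/55⌋ = ⌊1190/55⌋ − ⌊1156/55⌋ = 21 − 21 = 0
n=34: ⌊(35·34+34)/55⌋ − ⌊(34·34+34)/55⌋ = ⌊1224/55⌋ − ⌊1190/55⌋ = 22 − 21 = 1
n=35: ⌊(36·34+34)/55⌋ − ⌊(35·34+34)/55⌋ = ⌊1258/55⌋ − ⌊1224/55⌋ = 22 − 22 = 0
n=36: ⌊(37·34+34)/55⌋ − ⌊(36·34+34)/55⌋ = ⌊1292/55⌋ − ⌊1258/55⌋ = 23 − 22 = 1
n=37: ⌊(38·34+34)/55⌋ − ⌊(37·34+34)/55⌋ = ⌊1326/55⌋ − ⌊1292/55⌋ = 24 − 23 = 1
n=38: ⌊(39·34+34)/55⌋ − ⌊(38·34+34)/55⌋ = ⌊1360/55⌋ − ⌊1326/55⌋ = 24 − 24 = 0
n=39: ⌊(40·34+34)/55⌋ − ⌊(39·34+34)/55⌋ = ⌊1394/55⌋ − ⌊1360/55⌋ = 25 − 24 = 1
n=40: ⌊(41·34+34)/55⌋ − ⌊(40·34+34)/55⌋ = ⌊1428/55⌋ − ⌊1394/55⌋ = 25 − 25 = 0
n=41: ⌊(42·34+34)/55⌋ − ⌊(41·34+34)/55⌋ = ⌊1462/55⌋ − ⌊1428/55⌋ = 26 − 25 = 1
n=42: ⌊(43·34+34)/55⌋ − ⌊(42·34+34)/55⌋ = ⌊1496/55⌋ − ⌊1462/55⌋ = 27 − 26 = 1
n=43: ⌊(44·34+34)/55⌋ − ⌊(43·34+34)/55⌋ = ⌊1530/55⌋ − ⌊1496/55⌋ = 27 − 27 = 0
n=44: ⌊(45·34+34)/55⌋ − ⌊(44·34+34)/55⌋ = ⌊1564/55⌋ − ⌊1530/55⌋ = 28 − 27 = 1
n=45: ⌊(46·34+34)/55⌋ − ⌊(45·34+34)/55⌋ = ⌊1598/55⌋ − ⌊1564/55⌋ = 29 − 28 = 1
n=46: ⌊(47·34+34)/55⌋ − ⌊(46·34+34)/55⌋ = ⌊1632/55⌋ − ⌊1598/55⌋ = 29 − 29 = 0
n=47: ⌊(48·34+34)/55⌋ − ⌊(47·34+34)/55⌋ = ⌊1666/55⌋ − ⌊1632/55⌋ = 30 − 29 = 1
n=48: ⌊(49·34+34)/55⌋ − ⌊(48·34+34)/55⌋ = ⌊1700/55⌋ − ⌊1666/55⌋ = 30 − 30 = 0
n=49: ⌊(50·34+34)/55⌋ − ⌊(49·34+34)/55⌋ = ⌊1734/55⌋ − ⌊1700/55⌋ = 31 − 30 = 1
n=50: ⌊(51·34+34)/55⌋ − ⌊(50·34+34)/55⌋ = ⌊1768/55⌋ − ⌊1734/55⌋ = 32 − 31 = 1
n=51: ⌊(52·34+34)/55⌋ − ⌊(51·34+34)/55⌋ = ⌊1802/55⌋ − ⌊1768/55⌋ = 32 − 32 = 0
n=52: ⌊(53·34+34)/55⌋ − ⌊(52·34+34)/55⌋ = ⌊1836/55⌋ − ⌊1802/55⌋ = 33 − 32 = 1
n=53: ⌊(54·34+34)/55⌋ − ⌊(53·34+34)/55⌋ = ⌊1870/55⌋ − ⌊1836/55⌋ = 34 − 33 = 1
n=54: ⌊(55·34+34)/55⌋ − ⌊(54·34+34)/55⌋ = ⌊1904/55⌋ − ⌊1870/55⌋ = 34 − 34 = 0
n=55: ⌊(56·34+34)/55⌋ − ⌊(55·34+34)/55⌋ = ⌊1938/55⌋ − ⌊1904/55⌋ = 35 − 34 = 1
n=56: ⌊(57·34+34)/55⌋ − ⌊(56·34+34)/55⌋ = ⌊1972/55⌋ − ⌊1938/55⌋ = 35 − 35 = 0
n=57: ⌊(58·34+34)/55⌋ − ⌊(57·34+34)/55⌋ = ⌊2006/55⌋ − ⌊1972/55⌋ = 36 − 35 = 1
n=58: ⌊(59·34+34)/55⌋ − ⌊(58·34+34)/55⌋ = ⌊2040/55⌋ − ⌊2006/55⌋ = 37 − 36 = 1
n=59: ⌊(60·34+34)/55⌋ − ⌊(59·34+34)/55⌋ = ⌊2074/55⌋ − ⌊2040/55⌋ = 37 − 37 = 0
n=60: ⌊(61·34+34)/55⌋ − ⌊(60·34+34)/55⌋ = ⌊2108/55⌋ − ⌊2074/55⌋ = 38 − 37 = 1
n=61: ⌊(62·34+34)/55⌋ − ⌊(61·34+34)/55⌋ = ⌊2142/55⌋ − ⌊2108/55⌋ = 38 − 38 = 0
n=62: ⌊(63·34+34)/55⌋ − ⌊(62·34+34)/55⌋ = ⌊2176/55⌋ − ⌊2142/55⌋ = 39 − 38 = 1
n=63: ⌊(64·34+34)/55⌋ − ⌊(63·34+34)/55⌋ = ⌊2210/55⌋ − ⌊2176/55⌋ = 40 − 39 = 1
n=64: ⌊(65·34+34)/55⌋ − ⌊(64·34+34)/55⌋ = ⌊2244/55⌋ − ⌊2210/55⌋ = 40 − 40 = 0
n=65: ⌊(66·34+34)/55⌋ − ⌊(65·34+34)/55⌋ = ⌊2278/55⌋ − ⌊2244/55⌋ = 41 − 40 = 1
n=66: ⌊(67·34+34)/55⌋ − ⌊(66·34+34)/55⌋ = ⌊2312/55⌋ − ⌊2278/55⌋ = 42 − 41 = 1
n=67: ⌊(68·34+34)/55⌋ − ⌊(67·34+34)/55⌋ = ⌊2346/55⌋ − ⌊2312/55⌋ = 42 − 42 = 0
n=68: ⌊(69·34+34)/55⌋ − ⌊(68·34+34)/55⌋ = ⌊2380/55⌋ − ⌊2346/55⌋ = 43 − 42 = 1
n=69: ⌊(70·34+34)/55⌋ − ⌊(69·34+34)/55⌋ = ⌊2414/55⌋ − ⌊2380/55⌋ = 43 − 43 = 0
n=70: ⌊(71·34+34)/55⌋ − ⌊(70·34+34)/55⌋ = ⌊2448/55⌋ − ⌊2414/55⌋ = 44 − 43 = 1
n=71: ⌊(72·34+34)/55⌋ − ⌊(71·34+34)/55⌋ = ⌊2482/55⌋ − ⌊2448/55⌋ = 45 − 44 = 1
n=72: ⌊(73·34+34)/55⌋ − ⌊(72·34+34)/55⌋ = ⌊2516/55⌋ − ⌊2482/55⌋ = 45 − 45 = 0
n=73: ⌊(74·34+34)/55⌋ − ⌊(73·34+34)/55⌋ = ⌊2550/55⌋ − ⌊2516/55⌋ = 46 − 45 = 1
n=74: ⌊(75·34+34)/55⌋ − ⌊(74·34+34)/55⌋ = ⌊2584/55⌋ − ⌊2550/55⌋ = 46 − 46 = 0
n=75: ⌊(76·34+34)/55⌋ − ⌊(75·34+34)/55⌋ = ⌊2618/55⌋ − ⌊2584/55⌋ = 47 − 46 = 1
n=76: ⌊(77·34+34)/55⌋ − ⌊(76·34+34)/55⌋ = ⌊2652/55⌋ − ⌊2618/55⌋ = 48 − 47 = 1
n=77: ⌊(78·34+34)/55⌋ − ⌊(77·34+34)/55⌋ = ⌊2686/55⌋ − ⌊2652/55⌋ = 48 − 48 = 0
n=78: ⌊(79·34+34)/55⌋ − ⌊(78·34+34)/55⌋ = ⌊2720/55⌋ − ⌊2686/55⌋ = 49 − 48 = 1
n=79: ⌊(80·34+34)/55⌋ − ⌊(79·34+34)/55⌋ = ⌊2754/55⌋ − ⌊2720/55⌋ = 50 − 49 = 1
n=80: ⌊(81·34+34)/55⌋ − ⌊(80·34+34)/55⌋ = ⌊2788/55⌋ − ⌊2754/55⌋ = 50 − 50 = 0
n=81: ⌊(82·34+34)/55⌋ − ⌊(81·34+34)/55⌋ = ⌊2822/55⌋ − ⌊2788/55⌋ = 51 − 50 = 1
n=82: ⌊(83·34+34)/55⌋ − ⌊(82·34+34)/55⌋ = ⌊2856/55⌋ − ⌊2822/55⌋ = 51 − 51 = 0
n=83: ⌊(84·34+34)/55⌋ − ⌊(83·34+34)/55⌋ = ⌊2890/55⌋ − ⌊2856/55⌋ = 52 − 51 = 1
n=84: ⌊(85·34+34)/55⌋ − ⌊(84·34+34)/55⌋ = ⌊2924/55⌋ − ⌊2890/55⌋ = 53 − 52 = 1
n=85: ⌊(86·34+34)/55⌋ − ⌊(85·34+34)/55⌋ = ⌊2958/55⌋ − ⌊2924/55⌋ = 53 − 53 = 0
n=86: ⌊(87·34+34)/55⌋ − ⌊(86·34+34)/55⌋ = ⌊2992/55⌋ − ⌊2958/55⌋ = 54 − 53 = 1
n=87: ⌊(88·34+34)/55⌋ − ⌊(87·34+34)/55⌋ = ⌊3026/55⌋ − ⌊2992/55⌋ = 55 − 54 = 1
n=88: ⌊(89·34+34)/55⌋ − ⌊(88·34+34)/55⌋ = ⌊3060/55⌋ − ⌊3026/55⌋ = 55 − 55 = 0
n=89: ⌊(90·34+34)/55⌋ − ⌊(89·34+34)/55⌋ = ⌊3094/55⌋ − ⌊3060/55⌋ = 56 − 55 = 1
n=90: ⌊(91·34+34)/55⌋ − ⌊(90·34+34)/55⌋ = ⌊3128/55⌋ − ⌊3094/55⌋ = 56 − 56 = 0
n=91: ⌊(92·34+34)/55⌋ − ⌊(91·34+34)/55⌋ = ⌊3162/55⌋ − ⌊3128/55⌋ = 57 − 56 = 1
n=92: ⌊(93·34+34)/55⌋ − ⌊(92·34+34)/55⌋ = ⌊3196/55⌋ − ⌊3162/55⌋ = 58 − 57 = 1
n=93: ⌊(94·34+34)/55⌋ − ⌊(93·34+34)/55⌋ = ⌊3230/55⌋ − ⌊3196/55⌋ = 58 − 58 = 0
n=94: ⌊(95·34+34)/55⌋ − ⌊(94·34+34)/55⌋ = ⌊3264/55⌋ − ⌊3230/55⌋ = 59 − 58 = 1


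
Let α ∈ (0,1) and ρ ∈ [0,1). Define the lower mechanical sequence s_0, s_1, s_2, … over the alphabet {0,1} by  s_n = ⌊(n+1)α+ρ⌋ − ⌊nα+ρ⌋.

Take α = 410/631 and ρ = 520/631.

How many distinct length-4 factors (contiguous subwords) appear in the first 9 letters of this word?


3

t_n = ⌊(n·410+520)/631⌋ for n = 0 … 9:
  n=0…9: ⌊520/631⌋=0 ⌊930/631⌋=1 ⌊1340/631⌋=2 ⌊1750/631⌋=2 ⌊2160/631⌋=3 ⌊2570/631⌋=4 ⌊2980/631⌋=4 ⌊3390/631⌋=5 ⌊3800/631⌋=6 ⌊4210/631⌋=6
s_n = t_(n+1) − t_n for n = 0 … 8 gives
prefix = 110110110
slide a length-4 window over [0..3] … [5..8] (6 windows); first occurrence of each distinct factor:
  [  0..  3] 1101
  [  1..  4] 1011
  [  2..  5] 0110
  (the other 3 windows repeat one of these)
distinct factors: {0110, 1011, 1101}
count = 3  (Sturmian bound for length 4 is 5)


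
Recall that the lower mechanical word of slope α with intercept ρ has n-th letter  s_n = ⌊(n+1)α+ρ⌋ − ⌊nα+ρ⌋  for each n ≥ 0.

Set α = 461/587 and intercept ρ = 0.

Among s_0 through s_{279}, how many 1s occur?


#1s = Σ_{n=0}^{279} s_n = Σ_{n=0}^{279} (⌊(n+1)α+ρ⌋ − ⌊nα+ρ⌋)
the sum telescopes: every ⌊nα+ρ⌋ with 0 < n < 280 appears once with + and once with −, leaving ⌊280α+ρ⌋ − ⌊0·α+ρ⌋
280α + ρ = (280·461) / 587 = 129080/587
ρ = 0/587
⌊129080/587⌋ = 219,  ⌊0/587⌋ = 0
#1s = 219 − 0 = 219

219


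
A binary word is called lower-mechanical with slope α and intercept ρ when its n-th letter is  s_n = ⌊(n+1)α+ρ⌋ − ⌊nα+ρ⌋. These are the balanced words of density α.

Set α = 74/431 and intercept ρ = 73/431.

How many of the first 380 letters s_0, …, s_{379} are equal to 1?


#1s = Σ_{n=0}^{379} s_n = Σ_{n=0}^{379} (⌊(n+1)α+ρ⌋ − ⌊nα+ρ⌋)
the sum telescopes: every ⌊nα+ρ⌋ with 0 < n < 380 appears once with + and once with −, leaving ⌊380α+ρ⌋ − ⌊0·α+ρ⌋
380α + ρ = (380·74 + 73) / 431 = 28193/431
ρ = 73/431
⌊28193/431⌋ = 65,  ⌊73/431⌋ = 0
#1s = 65 − 0 = 65

65


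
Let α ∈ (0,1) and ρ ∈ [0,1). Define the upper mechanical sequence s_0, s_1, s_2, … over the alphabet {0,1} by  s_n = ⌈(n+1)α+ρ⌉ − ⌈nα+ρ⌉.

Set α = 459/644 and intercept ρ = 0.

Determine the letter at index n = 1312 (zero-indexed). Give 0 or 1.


(n+1)α + ρ = (1313·459) / 644 = 602667/644
nα + ρ     = (1312·459) / 644 = 602208/644
⌈602667/644⌉ = 936,  ⌈602208/644⌉ = 936
s_{1312} = 936 − 936 = 0

0


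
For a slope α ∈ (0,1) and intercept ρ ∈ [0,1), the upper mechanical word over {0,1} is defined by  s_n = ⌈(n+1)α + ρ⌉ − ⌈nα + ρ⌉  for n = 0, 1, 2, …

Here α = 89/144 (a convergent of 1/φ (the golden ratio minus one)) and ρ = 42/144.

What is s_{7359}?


1

(n+1)α + ρ = (7360·89 + 42) / 144 = 655082/144
nα + ρ     = (7359·89 + 42) / 144 = 654993/144
⌈655082/144⌉ = 4550,  ⌈654993/144⌉ = 4549
s_{7359} = 4550 − 4549 = 1


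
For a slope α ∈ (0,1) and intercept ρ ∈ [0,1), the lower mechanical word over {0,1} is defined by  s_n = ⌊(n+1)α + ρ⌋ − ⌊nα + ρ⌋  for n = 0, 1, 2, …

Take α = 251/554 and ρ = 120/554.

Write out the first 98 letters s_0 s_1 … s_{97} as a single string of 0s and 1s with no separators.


01010010101010100101010100101010101001010101010010101010100101010101001010101010010101010010101010

n=0: ⌊(1·251+120)/554⌋ − ⌊(0·251+120)/554⌋ = ⌊371/554⌋ − ⌊120/554⌋ = 0 − 0 = 0
n=1: ⌊(2·251+120)/554⌋ − ⌊(1·251+120)/554⌋ = ⌊622/554⌋ − ⌊371/554⌋ = 1 − 0 = 1
n=2: ⌊(3·251+120)/554⌋ − ⌊(2·251+120)/554⌋ = ⌊873/554⌋ − ⌊622/554⌋ = 1 − 1 = 0
n=3: ⌊(4·251+120)/554⌋ − ⌊(3·251+120)/554⌋ = ⌊1124/554⌋ − ⌊873/554⌋ = 2 − 1 = 1
n=4: ⌊(5·251+120)/554⌋ − ⌊(4·251+120)/554⌋ = ⌊1375/554⌋ − ⌊1124/554⌋ = 2 − 2 = 0
n=5: ⌊(6·251+120)/554⌋ − ⌊(5·251+120)/554⌋ = ⌊1626/554⌋ − ⌊1375/554⌋ = 2 − 2 = 0
n=6: ⌊(7·251+120)/554⌋ − ⌊(6·251+120)/554⌋ = ⌊1877/554⌋ − ⌊1626/554⌋ = 3 − 2 = 1
n=7: ⌊(8·251+120)/554⌋ − ⌊(7·251+120)/554⌋ = ⌊2128/554⌋ − ⌊1877/554⌋ = 3 − 3 = 0
n=8: ⌊(9·251+120)/554⌋ − ⌊(8·251+120)/554⌋ = ⌊2379/554⌋ − ⌊2128/554⌋ = 4 − 3 = 1
n=9: ⌊(10·251+120)/554⌋ − ⌊(9·251+120)/554⌋ = ⌊2630/554⌋ − ⌊2379/554⌋ = 4 − 4 = 0
n=10: ⌊(11·251+120)/554⌋ − ⌊(10·251+120)/554⌋ = ⌊2881/554⌋ − ⌊2630/554⌋ = 5 − 4 = 1
n=11: ⌊(12·251+120)/554⌋ − ⌊(11·251+120)/554⌋ = ⌊3132/554⌋ − ⌊2881/554⌋ = 5 − 5 = 0
n=12: ⌊(13·251+120)/554⌋ − ⌊(12·251+120)/554⌋ = ⌊3383/554⌋ − ⌊3132/554⌋ = 6 − 5 = 1
n=13: ⌊(14·251+120)/554⌋ − ⌊(13·251+120)/554⌋ = ⌊3634/554⌋ − ⌊3383/554⌋ = 6 − 6 = 0
n=14: ⌊(15·251+120)/554⌋ − ⌊(14·251+120)/554⌋ = ⌊3885/554⌋ − ⌊3634/554⌋ = 7 − 6 = 1
n=15: ⌊(16·251+120)/554⌋ − ⌊(15·251+120)/554⌋ = ⌊4136/554⌋ − ⌊3885/554⌋ = 7 − 7 = 0
n=16: ⌊(17·251+120)/554⌋ − ⌊(16·251+120)/554⌋ = ⌊4387/554⌋ − ⌊4136/554⌋ = 7 − 7 = 0
n=17: ⌊(18·251+120)/554⌋ − ⌊(17·251+120)/554⌋ = ⌊4638/554⌋ − ⌊4387/554⌋ = 8 − 7 = 1
n=18: ⌊(19·251+120)/554⌋ − ⌊(18·251+120)/554⌋ = ⌊4889/554⌋ − ⌊4638/554⌋ = 8 − 8 = 0
n=19: ⌊(20·251+120)/554⌋ − ⌊(19·251+120)/554⌋ = ⌊5140/554⌋ − ⌊4889/554⌋ = 9 − 8 = 1
n=20: ⌊(21·251+120)/554⌋ − ⌊(20·251+120)/554⌋ = ⌊5391/554⌋ − ⌊5140/554⌋ = 9 − 9 = 0
n=21: ⌊(22·251+120)/554⌋ − ⌊(21·251+120)/554⌋ = ⌊5642/554⌋ − ⌊5391/554⌋ = 10 − 9 = 1
n=22: ⌊(23·251+120)/554⌋ − ⌊(22·251+120)/554⌋ = ⌊5893/554⌋ − ⌊5642/554⌋ = 10 − 10 = 0
n=23: ⌊(24·251+120)/554⌋ − ⌊(23·251+120)/554⌋ = ⌊6144/554⌋ − ⌊5893/554⌋ = 11 − 10 = 1
n=24: ⌊(25·251+120)/554⌋ − ⌊(24·251+120)/554⌋ = ⌊6395/554⌋ − ⌊6144/554⌋ = 11 − 11 = 0
n=25: ⌊(26·251+120)/554⌋ − ⌊(25·251+120)/554⌋ = ⌊6646/554⌋ − ⌊6395/554⌋ = 11 − 11 = 0
n=26: ⌊(27·251+120)/554⌋ − ⌊(26·251+120)/554⌋ = ⌊6897/554⌋ − ⌊6646/554⌋ = 12 − 11 = 1
n=27: ⌊(28·251+120)/554⌋ − ⌊(27·251+120)/554⌋ = ⌊7148/554⌋ − ⌊6897/554⌋ = 12 − 12 = 0
n=28: ⌊(29·251+120)/554⌋ − ⌊(28·251+120)/554⌋ = ⌊7399/554⌋ − ⌊7148/554⌋ = 13 − 12 = 1
n=29: ⌊(30·251+120)/554⌋ − ⌊(29·251+120)/554⌋ = ⌊7650/554⌋ − ⌊7399/554⌋ = 13 − 13 = 0
n=30: ⌊(31·251+120)/554⌋ − ⌊(30·251+120)/554⌋ = ⌊7901/554⌋ − ⌊7650/554⌋ = 14 − 13 = 1
n=31: ⌊(32·251+120)/554⌋ − ⌊(31·251+120)/554⌋ = ⌊8152/554⌋ − ⌊7901/554⌋ = 14 − 14 = 0
n=32: ⌊(33·251+120)/554⌋ − ⌊(32·251+120)/554⌋ = ⌊8403/554⌋ − ⌊8152/554⌋ = 15 − 14 = 1
n=33: ⌊(34·251+120)/554⌋ − ⌊(33·251+120)/554⌋ = ⌊8654/554⌋ − ⌊8403/554⌋ = 15 − 15 = 0
n=34: ⌊(35·251+120)/554⌋ − ⌊(34·251+120)/554⌋ = ⌊8905/554⌋ − ⌊8654/554⌋ = 16 − 15 = 1
n=35: ⌊(36·251+120)/554⌋ − ⌊(35·251+120)/554⌋ = ⌊9156/554⌋ − ⌊8905/554⌋ = 16 − 16 = 0
n=36: ⌊(37·251+120)/554⌋ − ⌊(36·251+120)/554⌋ = ⌊9407/554⌋ − ⌊9156/554⌋ = 16 − 16 = 0
n=37: ⌊(38·251+120)/554⌋ − ⌊(37·251+120)/554⌋ = ⌊9658/554⌋ − ⌊9407/554⌋ = 17 − 16 = 1
n=38: ⌊(39·251+120)/554⌋ − ⌊(38·251+120)/554⌋ = ⌊9909/554⌋ − ⌊9658/554⌋ = 17 − 17 = 0
n=39: ⌊(40·251+120)/554⌋ − ⌊(39·251+120)/554⌋ = ⌊10160/554⌋ − ⌊9909/554⌋ = 18 − 17 = 1
n=40: ⌊(41·251+120)/554⌋ − ⌊(40·251+120)/554⌋ = ⌊10411/554⌋ − ⌊10160/554⌋ = 18 − 18 = 0
n=41: ⌊(42·251+120)/554⌋ − ⌊(41·251+120)/554⌋ = ⌊10662/554⌋ − ⌊10411/554⌋ = 19 − 18 = 1
n=42: ⌊(43·251+120)/554⌋ − ⌊(42·251+120)/554⌋ = ⌊10913/554⌋ − ⌊10662/554⌋ = 19 − 19 = 0
n=43: ⌊(44·251+120)/554⌋ − ⌊(43·251+120)/554⌋ = ⌊11164/554⌋ − ⌊10913/554⌋ = 20 − 19 = 1
n=44: ⌊(45·251+120)/554⌋ − ⌊(44·251+120)/554⌋ = ⌊11415/554⌋ − ⌊11164/554⌋ = 20 − 20 = 0
n=45: ⌊(46·251+120)/554⌋ − ⌊(45·251+120)/554⌋ = ⌊11666/554⌋ − ⌊11415/554⌋ = 21 − 20 = 1
n=46: ⌊(47·251+120)/554⌋ − ⌊(46·251+120)/554⌋ = ⌊11917/554⌋ − ⌊11666/554⌋ = 21 − 21 = 0
n=47: ⌊(48·251+120)/554⌋ − ⌊(47·251+120)/554⌋ = ⌊12168/554⌋ − ⌊11917/554⌋ = 21 − 21 = 0
n=48: ⌊(49·251+120)/554⌋ − ⌊(48·251+120)/554⌋ = ⌊12419/554⌋ − ⌊12168/554⌋ = 22 − 21 = 1
n=49: ⌊(50·251+120)/554⌋ − ⌊(49·251+120)/554⌋ = ⌊12670/554⌋ − ⌊12419/554⌋ = 22 − 22 = 0
n=50: ⌊(51·251+120)/554⌋ − ⌊(50·251+120)/554⌋ = ⌊12921/554⌋ − ⌊12670/554⌋ = 23 − 22 = 1
n=51: ⌊(52·251+120)/554⌋ − ⌊(51·251+120)/554⌋ = ⌊13172/554⌋ − ⌊12921/554⌋ = 23 − 23 = 0
n=52: ⌊(53·251+120)/554⌋ − ⌊(52·251+120)/554⌋ = ⌊13423/554⌋ − ⌊13172/554⌋ = 24 − 23 = 1
n=53: ⌊(54·251+120)/554⌋ − ⌊(53·251+120)/554⌋ = ⌊13674/554⌋ − ⌊13423/554⌋ = 24 − 24 = 0
n=54: ⌊(55·251+120)/554⌋ − ⌊(54·251+120)/554⌋ = ⌊13925/554⌋ − ⌊13674/554⌋ = 25 − 24 = 1
n=55: ⌊(56·251+120)/554⌋ − ⌊(55·251+120)/554⌋ = ⌊14176/554⌋ − ⌊13925/554⌋ = 25 − 25 = 0
n=56: ⌊(57·251+120)/554⌋ − ⌊(56·251+120)/554⌋ = ⌊14427/554⌋ − ⌊14176/554⌋ = 26 − 25 = 1
n=57: ⌊(58·251+120)/554⌋ − ⌊(57·251+120)/554⌋ = ⌊14678/554⌋ − ⌊14427/554⌋ = 26 − 26 = 0
n=58: ⌊(59·251+120)/554⌋ − ⌊(58·251+120)/554⌋ = ⌊14929/554⌋ − ⌊14678/554⌋ = 26 − 26 = 0
n=59: ⌊(60·251+120)/554⌋ − ⌊(59·251+120)/554⌋ = ⌊15180/554⌋ − ⌊14929/554⌋ = 27 − 26 = 1
n=60: ⌊(61·251+120)/554⌋ − ⌊(60·251+120)/554⌋ = ⌊15431/554⌋ − ⌊15180/554⌋ = 27 − 27 = 0
n=61: ⌊(62·251+120)/554⌋ − ⌊(61·251+120)/554⌋ = ⌊15682/554⌋ − ⌊15431/554⌋ = 28 − 27 = 1
n=62: ⌊(63·251+120)/554⌋ − ⌊(62·251+120)/554⌋ = ⌊15933/554⌋ − ⌊15682/554⌋ = 28 − 28 = 0
n=63: ⌊(64·251+120)/554⌋ − ⌊(63·251+120)/554⌋ = ⌊16184/554⌋ − ⌊15933/554⌋ = 29 − 28 = 1
n=64: ⌊(65·251+120)/554⌋ − ⌊(64·251+120)/554⌋ = ⌊16435/554⌋ − ⌊16184/554⌋ = 29 − 29 = 0
n=65: ⌊(66·251+120)/554⌋ − ⌊(65·251+120)/554⌋ = ⌊16686/554⌋ − ⌊16435/554⌋ = 30 − 29 = 1
n=66: ⌊(67·251+120)/554⌋ − ⌊(66·251+120)/554⌋ = ⌊16937/554⌋ − ⌊16686/554⌋ = 30 − 30 = 0
n=67: ⌊(68·251+120)/554⌋ − ⌊(67·251+120)/554⌋ = ⌊17188/554⌋ − ⌊16937/554⌋ = 31 − 30 = 1
n=68: ⌊(69·251+120)/554⌋ − ⌊(68·251+120)/554⌋ = ⌊17439/554⌋ − ⌊17188/554⌋ = 31 − 31 = 0
n=69: ⌊(70·251+120)/554⌋ − ⌊(69·251+120)/554⌋ = ⌊17690/554⌋ − ⌊17439/554⌋ = 31 − 31 = 0
n=70: ⌊(71·251+120)/554⌋ − ⌊(70·251+120)/554⌋ = ⌊17941/554⌋ − ⌊17690/554⌋ = 32 − 31 = 1
n=71: ⌊(72·251+120)/554⌋ − ⌊(71·251+120)/554⌋ = ⌊18192/554⌋ − ⌊17941/554⌋ = 32 − 32 = 0
n=72: ⌊(73·251+120)/554⌋ − ⌊(72·251+120)/554⌋ = ⌊18443/554⌋ − ⌊18192/554⌋ = 33 − 32 = 1
n=73: ⌊(74·251+120)/554⌋ − ⌊(73·251+120)/554⌋ = ⌊18694/554⌋ − ⌊18443/554⌋ = 33 − 33 = 0
n=74: ⌊(75·251+120)/554⌋ − ⌊(74·251+120)/554⌋ = ⌊18945/554⌋ − ⌊18694/554⌋ = 34 − 33 = 1
n=75: ⌊(76·251+120)/554⌋ − ⌊(75·251+120)/554⌋ = ⌊19196/554⌋ − ⌊18945/554⌋ = 34 − 34 = 0
n=76: ⌊(77·251+120)/554⌋ − ⌊(76·251+120)/554⌋ = ⌊19447/554⌋ − ⌊19196/554⌋ = 35 − 34 = 1
n=77: ⌊(78·251+120)/554⌋ − ⌊(77·251+120)/554⌋ = ⌊19698/554⌋ − ⌊19447/554⌋ = 35 − 35 = 0
n=78: ⌊(79·251+120)/554⌋ − ⌊(78·251+120)/554⌋ = ⌊19949/554⌋ − ⌊19698/554⌋ = 36 − 35 = 1
n=79: ⌊(80·251+120)/554⌋ − ⌊(79·251+120)/554⌋ = ⌊20200/554⌋ − ⌊19949/554⌋ = 36 − 36 = 0
n=80: ⌊(81·251+120)/554⌋ − ⌊(80·251+120)/554⌋ = ⌊20451/554⌋ − ⌊20200/554⌋ = 36 − 36 = 0
n=81: ⌊(82·251+120)/554⌋ − ⌊(81·251+120)/554⌋ = ⌊20702/554⌋ − ⌊20451/554⌋ = 37 − 36 = 1
n=82: ⌊(83·251+120)/554⌋ − ⌊(82·251+120)/554⌋ = ⌊20953/554⌋ − ⌊20702/554⌋ = 37 − 37 = 0
n=83: ⌊(84·251+120)/554⌋ − ⌊(83·251+120)/554⌋ = ⌊21204/554⌋ − ⌊20953/554⌋ = 38 − 37 = 1
n=84: ⌊(85·251+120)/554⌋ − ⌊(84·251+120)/554⌋ = ⌊21455/554⌋ − ⌊21204/554⌋ = 38 − 38 = 0
n=85: ⌊(86·251+120)/554⌋ − ⌊(85·251+120)/554⌋ = ⌊21706/554⌋ − ⌊21455/554⌋ = 39 − 38 = 1
n=86: ⌊(87·251+120)/554⌋ − ⌊(86·251+120)/554⌋ = ⌊21957/554⌋ − ⌊21706/554⌋ = 39 − 39 = 0
n=87: ⌊(88·251+120)/554⌋ − ⌊(87·251+120)/554⌋ = ⌊22208/554⌋ − ⌊21957/554⌋ = 40 − 39 = 1
n=88: ⌊(89·251+120)/554⌋ − ⌊(88·251+120)/554⌋ = ⌊22459/554⌋ − ⌊22208/554⌋ = 40 − 40 = 0
n=89: ⌊(90·251+120)/554⌋ − ⌊(89·251+120)/554⌋ = ⌊22710/554⌋ − ⌊22459/554⌋ = 40 − 40 = 0
n=90: ⌊(91·251+120)/554⌋ − ⌊(90·251+120)/554⌋ = ⌊22961/554⌋ − ⌊22710/554⌋ = 41 − 40 = 1
n=91: ⌊(92·251+120)/554⌋ − ⌊(91·251+120)/554⌋ = ⌊23212/554⌋ − ⌊22961/554⌋ = 41 − 41 = 0
n=92: ⌊(93·251+120)/554⌋ − ⌊(92·251+120)/554⌋ = ⌊23463/554⌋ − ⌊23212/554⌋ = 42 − 41 = 1
n=93: ⌊(94·251+120)/554⌋ − ⌊(93·251+120)/554⌋ = ⌊23714/554⌋ − ⌊23463/554⌋ = 42 − 42 = 0
n=94: ⌊(95·251+120)/554⌋ − ⌊(94·251+120)/554⌋ = ⌊23965/554⌋ − ⌊23714/554⌋ = 43 − 42 = 1
n=95: ⌊(96·251+120)/554⌋ − ⌊(95·251+120)/554⌋ = ⌊24216/554⌋ − ⌊23965/554⌋ = 43 − 43 = 0
n=96: ⌊(97·251+120)/554⌋ − ⌊(96·251+120)/554⌋ = ⌊24467/554⌋ − ⌊24216/554⌋ = 44 − 43 = 1
n=97: ⌊(98·251+120)/554⌋ − ⌊(97·251+120)/554⌋ = ⌊24718/554⌋ − ⌊24467/554⌋ = 44 − 44 = 0
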